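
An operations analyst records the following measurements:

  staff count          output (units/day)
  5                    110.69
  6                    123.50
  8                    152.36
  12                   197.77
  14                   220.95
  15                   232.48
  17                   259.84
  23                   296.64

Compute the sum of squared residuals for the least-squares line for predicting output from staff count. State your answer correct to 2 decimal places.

575.18

n = 8, Σx = 100, Σy = 1594.23, Σxy = 22707.07, Σx² = 1508, Σy² = 348209.0367
Sxx = Σx² − (Σx)²/n = 1508 − 1250 = 258
Sxy = Σxy − (Σx)(Σy)/n = 22707.07 − 19927.875 = 2779.195
Syy = Σy² − (Σy)²/n = 348209.0367 − 317696.161612 = 30512.875088
b = Sxy/Sxx = 2779.195/258 = 10.772074
SSE = Syy − b·Sxy = 30512.875088 − 10.772074·2779.195 = 575.181878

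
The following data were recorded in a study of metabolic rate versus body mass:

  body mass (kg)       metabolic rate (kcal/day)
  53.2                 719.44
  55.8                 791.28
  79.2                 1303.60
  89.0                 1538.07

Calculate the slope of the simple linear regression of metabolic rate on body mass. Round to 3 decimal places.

n = 4, Σx = 277.2, Σy = 4352.39, Σxy = 322560.982, Σx² = 20137.52
Sxx = Σx² − (Σx)²/n = 20137.52 − 19209.96 = 927.56
Sxy = Σxy − (Σx)(Σy)/n = 322560.982 − 301620.627 = 20940.355
b = Sxy/Sxx = 20940.355/927.56 = 22.575742

22.576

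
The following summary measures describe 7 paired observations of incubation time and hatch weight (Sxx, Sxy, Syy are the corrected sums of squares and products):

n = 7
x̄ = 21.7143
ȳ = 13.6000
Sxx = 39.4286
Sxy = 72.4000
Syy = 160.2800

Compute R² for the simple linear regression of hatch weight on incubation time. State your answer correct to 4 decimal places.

R² = Sxy²/(Sxx·Syy) = (72.4)²/(39.4286·160.28) = 0.829443

0.8294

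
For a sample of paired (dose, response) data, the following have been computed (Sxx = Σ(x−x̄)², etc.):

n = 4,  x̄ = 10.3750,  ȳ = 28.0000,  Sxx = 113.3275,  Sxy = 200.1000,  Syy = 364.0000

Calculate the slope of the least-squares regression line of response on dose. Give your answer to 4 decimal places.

b = Sxy/Sxx = 200.1/113.3275 = 1.765679

1.7657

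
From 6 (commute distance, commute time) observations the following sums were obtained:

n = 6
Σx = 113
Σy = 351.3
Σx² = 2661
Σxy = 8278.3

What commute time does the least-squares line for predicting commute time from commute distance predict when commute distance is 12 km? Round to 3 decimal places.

37.234

Sxx = Σx² − (Σx)²/n = 2661 − 2128.166667 = 532.833333
Sxy = Σxy − (Σx)(Σy)/n = 8278.3 − 6616.15 = 1662.15
b = Sxy/Sxx = 1662.15/532.833333 = 3.119456
a = ȳ − b·x̄ = 58.55 − 3.119456·18.833333 = -0.199750
ŷ(12) = a + b·12 = -0.199750 + 3.119456·12 = 37.233719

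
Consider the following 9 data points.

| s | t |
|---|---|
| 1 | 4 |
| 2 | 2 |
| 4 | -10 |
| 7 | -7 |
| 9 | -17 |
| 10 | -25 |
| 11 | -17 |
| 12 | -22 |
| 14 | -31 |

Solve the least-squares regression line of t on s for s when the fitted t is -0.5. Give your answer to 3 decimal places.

2.427

n = 9, Σx = 70, Σy = -123, Σxy = -1369, Σx² = 712
Sxx = Σx² − (Σx)²/n = 712 − 544.444444 = 167.555556
Sxy = Σxy − (Σx)(Σy)/n = -1369 − (-956.666667) = -412.333333
b = Sxy/Sxx = -412.333333/167.555556 = -2.460875
a = ȳ − b·x̄ = -13.666667 − (-2.460875)·7.777778 = 5.473475
Set a + b·x = -0.5: x = (-0.5 − 5.473475) / (-2.460875) = 2.427378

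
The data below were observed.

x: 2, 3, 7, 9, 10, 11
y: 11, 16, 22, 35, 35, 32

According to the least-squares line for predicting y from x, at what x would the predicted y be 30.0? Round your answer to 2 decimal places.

8.84

n = 6, Σx = 42, Σy = 151, Σxy = 1241, Σx² = 364
Sxx = Σx² − (Σx)²/n = 364 − 294 = 70
Sxy = Σxy − (Σx)(Σy)/n = 1241 − 1057 = 184
b = Sxy/Sxx = 184/70 = 2.628571
a = ȳ − b·x̄ = 25.166667 − 2.628571·7 = 6.766667
Set a + b·x = 30.0: x = (30.0 − 6.766667) / 2.628571 = 8.838768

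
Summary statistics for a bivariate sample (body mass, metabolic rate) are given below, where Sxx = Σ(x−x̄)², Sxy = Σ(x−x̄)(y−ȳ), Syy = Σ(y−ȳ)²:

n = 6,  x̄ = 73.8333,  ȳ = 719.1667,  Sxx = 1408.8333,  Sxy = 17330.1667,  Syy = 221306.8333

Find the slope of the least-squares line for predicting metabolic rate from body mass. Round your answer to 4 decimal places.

b = Sxy/Sxx = 17330.1667/1408.8333 = 12.301077

12.3011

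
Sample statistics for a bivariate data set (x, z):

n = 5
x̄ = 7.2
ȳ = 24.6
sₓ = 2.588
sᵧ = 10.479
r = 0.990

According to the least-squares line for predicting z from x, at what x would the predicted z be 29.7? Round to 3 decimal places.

b = r · sᵧ/sₓ = 0.99 · 10.479/2.588 = 4.008582
a = ȳ − b·x̄ = 24.6 − 4.008582·7.2 = -4.261790
Set a + b·x = 29.7: x = (29.7 − (-4.261790)) / 4.008582 = 8.472270

8.472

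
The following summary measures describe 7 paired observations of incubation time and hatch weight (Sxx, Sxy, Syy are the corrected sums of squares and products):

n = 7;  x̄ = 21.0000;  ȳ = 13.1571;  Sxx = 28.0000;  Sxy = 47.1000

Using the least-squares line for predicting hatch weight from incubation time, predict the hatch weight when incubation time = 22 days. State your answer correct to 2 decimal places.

b = Sxy/Sxx = 47.1/28 = 1.682143
a = ȳ − b·x̄ = 13.1571 − 1.682143·21 = -22.1679
ŷ(22) = a + b·22 = -22.1679 + 1.682143·22 = 14.839243

14.84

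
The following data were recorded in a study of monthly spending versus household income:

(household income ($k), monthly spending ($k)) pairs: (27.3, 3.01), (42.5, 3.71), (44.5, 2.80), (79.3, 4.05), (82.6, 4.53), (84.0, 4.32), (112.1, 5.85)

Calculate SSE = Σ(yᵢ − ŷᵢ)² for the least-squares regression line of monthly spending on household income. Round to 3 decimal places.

n = 7, Σx = 472.3, Σy = 28.27, Σxy = 2078.456, Σx² = 37265.45, Σy² = 120.4725
Sxx = Σx² − (Σx)²/n = 37265.45 − 31866.755714 = 5398.694286
Sxy = Σxy − (Σx)(Σy)/n = 2078.456 − 1907.417286 = 171.038714
Syy = Σy² − (Σy)²/n = 120.4725 − 114.170414 = 6.302086
b = Sxy/Sxx = 171.038714/5398.694286 = 0.031681
SSE = Syy − b·Sxy = 6.302086 − 0.031681·171.038714 = 0.883323

0.883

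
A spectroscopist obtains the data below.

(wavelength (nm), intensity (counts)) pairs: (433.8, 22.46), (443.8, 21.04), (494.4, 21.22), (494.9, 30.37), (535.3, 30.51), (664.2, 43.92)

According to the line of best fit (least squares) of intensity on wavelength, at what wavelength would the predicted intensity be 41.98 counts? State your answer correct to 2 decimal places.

649.82

n = 6, Σx = 3066.4, Σy = 169.52, Σxy = 90105.648, Σx² = 1602205.98
Sxx = Σx² − (Σx)²/n = 1602205.98 − 1567134.826667 = 35071.153333
Sxy = Σxy − (Σx)(Σy)/n = 90105.648 − 86636.021333 = 3469.626667
b = Sxy/Sxx = 3469.626667/35071.153333 = 0.098931
a = ȳ − b·x̄ = 28.253333 − 0.098931·511.066667 = -22.307038
Set a + b·x = 41.98: x = (41.98 − (-22.307038)) / 0.098931 = 649.816474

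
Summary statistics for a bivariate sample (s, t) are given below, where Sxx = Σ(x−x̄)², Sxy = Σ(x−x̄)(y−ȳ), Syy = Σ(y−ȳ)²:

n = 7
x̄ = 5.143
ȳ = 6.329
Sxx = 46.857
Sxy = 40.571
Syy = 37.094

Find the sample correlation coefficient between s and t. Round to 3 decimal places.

r = Sxy/√(Sxx·Syy) = 40.571/√(1738.113558) = 40.571/41.690689 = 0.973143

0.973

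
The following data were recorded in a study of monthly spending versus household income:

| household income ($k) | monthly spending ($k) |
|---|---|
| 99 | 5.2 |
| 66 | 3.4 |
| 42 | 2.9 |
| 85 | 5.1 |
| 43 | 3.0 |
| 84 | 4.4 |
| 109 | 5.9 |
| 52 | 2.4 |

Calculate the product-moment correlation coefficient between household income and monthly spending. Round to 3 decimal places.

0.953

n = 8, Σx = 580, Σy = 32.3, Σxy = 2561, Σx² = 46636, Σy² = 141.95
Sxx = Σx² − (Σx)²/n = 46636 − 42050 = 4586
Sxy = Σxy − (Σx)(Σy)/n = 2561 − 2341.75 = 219.25
Syy = Σy² − (Σy)²/n = 141.95 − 130.41125 = 11.53875
r = Sxy/√(Sxx·Syy) = 219.25/√(52916.7075) = 219.25/230.036318 = 0.953110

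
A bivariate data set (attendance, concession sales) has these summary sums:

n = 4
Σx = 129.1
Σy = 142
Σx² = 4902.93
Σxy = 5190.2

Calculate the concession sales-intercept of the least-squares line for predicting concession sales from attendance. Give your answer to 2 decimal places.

Sxx = Σx² − (Σx)²/n = 4902.93 − 4166.7025 = 736.2275
Sxy = Σxy − (Σx)(Σy)/n = 5190.2 − 4583.05 = 607.15
b = Sxy/Sxx = 607.15/736.2275 = 0.824677
a = ȳ − b·x̄ = 35.5 − 0.824677·32.275 = 8.883545

8.88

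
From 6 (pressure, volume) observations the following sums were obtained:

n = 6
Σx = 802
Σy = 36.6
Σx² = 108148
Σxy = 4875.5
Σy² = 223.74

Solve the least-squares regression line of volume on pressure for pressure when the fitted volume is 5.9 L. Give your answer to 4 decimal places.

145.0120

Sxx = Σx² − (Σx)²/n = 108148 − 107200.666667 = 947.333333
Sxy = Σxy − (Σx)(Σy)/n = 4875.5 − 4892.2 = -16.7
b = Sxy/Sxx = -16.7/947.333333 = -0.017628
a = ȳ − b·x̄ = 6.1 − (-0.017628)·133.666667 = 8.456334
Set a + b·x = 5.9: x = (5.9 − 8.456334) / (-0.017628) = 145.011976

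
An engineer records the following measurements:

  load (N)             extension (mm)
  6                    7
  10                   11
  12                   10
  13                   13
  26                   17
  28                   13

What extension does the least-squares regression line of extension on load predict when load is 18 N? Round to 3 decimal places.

12.491

n = 6, Σx = 95, Σy = 71, Σxy = 1247, Σx² = 1909
Sxx = Σx² − (Σx)²/n = 1909 − 1504.166667 = 404.833333
Sxy = Σxy − (Σx)(Σy)/n = 1247 − 1124.166667 = 122.833333
b = Sxy/Sxx = 122.833333/404.833333 = 0.303417
a = ȳ − b·x̄ = 11.833333 − 0.303417·15.833333 = 7.029230
ŷ(18) = a + b·18 = 7.029230 + 0.303417·18 = 12.490737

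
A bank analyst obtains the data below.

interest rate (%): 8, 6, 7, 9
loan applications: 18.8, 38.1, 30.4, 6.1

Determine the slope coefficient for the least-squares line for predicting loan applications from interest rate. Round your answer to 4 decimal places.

-10.7600

n = 4, Σx = 30, Σy = 93.4, Σxy = 646.7, Σx² = 230
Sxx = Σx² − (Σx)²/n = 230 − 225 = 5
Sxy = Σxy − (Σx)(Σy)/n = 646.7 − 700.5 = -53.8
b = Sxy/Sxx = -53.8/5 = -10.76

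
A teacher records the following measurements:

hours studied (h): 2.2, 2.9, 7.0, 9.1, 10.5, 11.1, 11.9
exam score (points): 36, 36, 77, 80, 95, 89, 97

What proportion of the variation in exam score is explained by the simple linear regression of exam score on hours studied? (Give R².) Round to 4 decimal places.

0.9588

n = 7, Σx = 54.7, Σy = 510, Σxy = 4590.3, Σx² = 520.13, Σy² = 41276
Sxx = Σx² − (Σx)²/n = 520.13 − 427.441429 = 92.688571
Sxy = Σxy − (Σx)(Σy)/n = 4590.3 − 3985.285714 = 605.014286
Syy = Σy² − (Σy)²/n = 41276 − 37157.142857 = 4118.857143
R² = Sxy²/(Sxx·Syy) = (605.014286)²/(92.688571·4118.857143) = 0.958801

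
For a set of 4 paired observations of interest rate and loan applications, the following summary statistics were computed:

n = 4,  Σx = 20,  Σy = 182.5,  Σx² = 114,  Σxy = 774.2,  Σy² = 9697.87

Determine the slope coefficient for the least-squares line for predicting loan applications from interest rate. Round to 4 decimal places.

-9.8786

Sxx = Σx² − (Σx)²/n = 114 − 100 = 14
Sxy = Σxy − (Σx)(Σy)/n = 774.2 − 912.5 = -138.3
b = Sxy/Sxx = -138.3/14 = -9.878571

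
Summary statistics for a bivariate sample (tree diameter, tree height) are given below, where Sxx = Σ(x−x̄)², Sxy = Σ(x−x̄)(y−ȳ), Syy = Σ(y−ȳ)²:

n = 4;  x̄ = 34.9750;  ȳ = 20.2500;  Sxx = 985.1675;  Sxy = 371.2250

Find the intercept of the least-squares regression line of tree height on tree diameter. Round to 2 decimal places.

7.07

b = Sxy/Sxx = 371.225/985.1675 = 0.376814
a = ȳ − b·x̄ = 20.25 − 0.376814·34.975 = 7.070927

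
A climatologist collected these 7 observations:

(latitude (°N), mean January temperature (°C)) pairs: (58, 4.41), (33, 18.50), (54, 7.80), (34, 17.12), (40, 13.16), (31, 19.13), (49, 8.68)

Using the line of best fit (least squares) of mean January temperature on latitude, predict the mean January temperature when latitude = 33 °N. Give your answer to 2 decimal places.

n = 7, Σx = 299, Σy = 88.8, Σxy = 3414.31, Σx² = 13487
Sxx = Σx² − (Σx)²/n = 13487 − 12771.571429 = 715.428571
Sxy = Σxy − (Σx)(Σy)/n = 3414.31 − 3793.028571 = -378.718571
b = Sxy/Sxx = -378.718571/715.428571 = -0.529359
a = ȳ − b·x̄ = 12.685714 − (-0.529359)·42.714286 = 35.296907
ŷ(33) = a + b·33 = 35.296907 + (-0.529359)·33 = 17.828059

17.83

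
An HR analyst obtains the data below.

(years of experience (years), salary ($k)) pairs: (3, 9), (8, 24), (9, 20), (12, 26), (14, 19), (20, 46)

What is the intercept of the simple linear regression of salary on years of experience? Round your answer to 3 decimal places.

n = 6, Σx = 66, Σy = 144, Σxy = 1897, Σx² = 894
Sxx = Σx² − (Σx)²/n = 894 − 726 = 168
Sxy = Σxy − (Σx)(Σy)/n = 1897 − 1584 = 313
b = Sxy/Sxx = 313/168 = 1.863095
a = ȳ − b·x̄ = 24 − 1.863095·11 = 3.505952

3.506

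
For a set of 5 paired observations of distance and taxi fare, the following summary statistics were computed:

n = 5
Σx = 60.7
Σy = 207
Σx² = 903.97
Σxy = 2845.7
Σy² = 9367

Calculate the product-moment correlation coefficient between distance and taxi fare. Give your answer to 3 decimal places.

0.912

Sxx = Σx² − (Σx)²/n = 903.97 − 736.898 = 167.072
Sxy = Σxy − (Σx)(Σy)/n = 2845.7 − 2512.98 = 332.72
Syy = Σy² − (Σy)²/n = 9367 − 8569.8 = 797.2
r = Sxy/√(Sxx·Syy) = 332.72/√(133189.7984) = 332.72/364.951775 = 0.911682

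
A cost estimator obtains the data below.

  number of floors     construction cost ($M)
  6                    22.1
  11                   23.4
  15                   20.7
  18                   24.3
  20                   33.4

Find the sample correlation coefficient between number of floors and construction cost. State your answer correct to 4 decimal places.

0.6343

n = 5, Σx = 70, Σy = 123.9, Σxy = 1805.9, Σx² = 1106, Σy² = 3170.51
Sxx = Σx² − (Σx)²/n = 1106 − 980 = 126
Sxy = Σxy − (Σx)(Σy)/n = 1805.9 − 1734.6 = 71.3
Syy = Σy² − (Σy)²/n = 3170.51 − 3070.242 = 100.268
r = Sxy/√(Sxx·Syy) = 71.3/√(12633.768) = 71.3/112.400036 = 0.634341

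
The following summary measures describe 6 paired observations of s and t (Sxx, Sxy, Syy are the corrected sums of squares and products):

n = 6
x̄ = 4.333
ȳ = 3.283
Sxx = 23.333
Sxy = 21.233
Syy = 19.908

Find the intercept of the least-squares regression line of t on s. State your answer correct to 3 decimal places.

-0.660

b = Sxy/Sxx = 21.233/23.333 = 0.909999
a = ȳ − b·x̄ = 3.283 − 0.909999·4.333 = -0.660024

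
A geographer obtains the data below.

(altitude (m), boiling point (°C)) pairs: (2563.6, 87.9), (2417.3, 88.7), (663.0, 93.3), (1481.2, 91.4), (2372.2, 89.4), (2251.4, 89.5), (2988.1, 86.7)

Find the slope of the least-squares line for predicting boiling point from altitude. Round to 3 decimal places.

n = 7, Σx = 14736.8, Σy = 626.9, Σxy = 1309637.78, Σx² = 34673783.1
Sxx = Σx² − (Σx)²/n = 34673783.1 − 31024753.462857 = 3649029.637143
Sxy = Σxy − (Σx)(Σy)/n = 1309637.78 − 1319785.702857 = -10147.922857
b = Sxy/Sxx = -10147.922857/3649029.637143 = -0.002781

-0.003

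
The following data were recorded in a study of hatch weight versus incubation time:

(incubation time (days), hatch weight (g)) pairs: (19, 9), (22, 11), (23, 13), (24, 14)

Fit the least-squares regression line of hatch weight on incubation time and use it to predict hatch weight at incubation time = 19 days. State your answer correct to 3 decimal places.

8.750

n = 4, Σx = 88, Σy = 47, Σxy = 1048, Σx² = 1950
Sxx = Σx² − (Σx)²/n = 1950 − 1936 = 14
Sxy = Σxy − (Σx)(Σy)/n = 1048 − 1034 = 14
b = Sxy/Sxx = 14/14 = 1
a = ȳ − b·x̄ = 11.75 − 1·22 = -10.25
ŷ(19) = a + b·19 = -10.25 + 1·19 = 8.75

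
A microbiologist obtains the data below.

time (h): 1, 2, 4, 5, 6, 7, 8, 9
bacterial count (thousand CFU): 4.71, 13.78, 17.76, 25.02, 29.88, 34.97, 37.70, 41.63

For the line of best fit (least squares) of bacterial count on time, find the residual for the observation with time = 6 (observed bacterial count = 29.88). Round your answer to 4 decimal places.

n = 8, Σx = 42, Σy = 205.45, Σxy = 1328.75, Σx² = 276
Sxx = Σx² − (Σx)²/n = 276 − 220.5 = 55.5
Sxy = Σxy − (Σx)(Σy)/n = 1328.75 − 1078.6125 = 250.1375
b = Sxy/Sxx = 250.1375/55.5 = 4.506982
a = ȳ − b·x̄ = 25.68125 − 4.506982·5.25 = 2.019595
ŷ(6) = 2.019595 + 4.506982·6 = 29.061486
residual = y − ŷ = 29.88 − 29.061486 = 0.818514

0.8185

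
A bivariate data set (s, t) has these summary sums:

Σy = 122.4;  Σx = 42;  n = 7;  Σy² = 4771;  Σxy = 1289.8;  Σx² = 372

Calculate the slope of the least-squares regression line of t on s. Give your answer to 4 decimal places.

4.6283

Sxx = Σx² − (Σx)²/n = 372 − 252 = 120
Sxy = Σxy − (Σx)(Σy)/n = 1289.8 − 734.4 = 555.4
b = Sxy/Sxx = 555.4/120 = 4.628333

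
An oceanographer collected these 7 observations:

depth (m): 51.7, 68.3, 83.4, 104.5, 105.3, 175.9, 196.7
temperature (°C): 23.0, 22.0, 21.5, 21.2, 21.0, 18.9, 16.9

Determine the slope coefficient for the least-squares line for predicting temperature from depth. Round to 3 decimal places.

n = 7, Σx = 785.8, Σy = 144.5, Σxy = 15560.24, Σx² = 105933.38
Sxx = Σx² − (Σx)²/n = 105933.38 − 88211.662857 = 17721.717143
Sxy = Σxy − (Σx)(Σy)/n = 15560.24 − 16221.157143 = -660.917143
b = Sxy/Sxx = -660.917143/17721.717143 = -0.037294

-0.037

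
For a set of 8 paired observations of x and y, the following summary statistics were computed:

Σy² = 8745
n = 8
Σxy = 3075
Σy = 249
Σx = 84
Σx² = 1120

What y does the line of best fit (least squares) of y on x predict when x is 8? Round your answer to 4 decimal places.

Sxx = Σx² − (Σx)²/n = 1120 − 882 = 238
Sxy = Σxy − (Σx)(Σy)/n = 3075 − 2614.5 = 460.5
b = Sxy/Sxx = 460.5/238 = 1.934874
a = ȳ − b·x̄ = 31.125 − 1.934874·10.5 = 10.808824
ŷ(8) = a + b·8 = 10.808824 + 1.934874·8 = 26.287815

26.2878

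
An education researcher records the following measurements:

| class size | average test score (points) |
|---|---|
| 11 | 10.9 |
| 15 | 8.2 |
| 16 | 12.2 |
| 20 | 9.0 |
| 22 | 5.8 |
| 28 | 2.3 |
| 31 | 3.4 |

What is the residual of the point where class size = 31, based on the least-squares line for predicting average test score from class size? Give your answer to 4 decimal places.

n = 7, Σx = 143, Σy = 51.8, Σxy = 915.5, Σx² = 3231
Sxx = Σx² − (Σx)²/n = 3231 − 2921.285714 = 309.714286
Sxy = Σxy − (Σx)(Σy)/n = 915.5 − 1058.2 = -142.7
b = Sxy/Sxx = -142.7/309.714286 = -0.460747
a = ȳ − b·x̄ = 7.4 − (-0.460747)·20.428571 = 16.812408
ŷ(31) = 16.812408 + (-0.460747)·31 = 2.529244
residual = y − ŷ = 3.4 − 2.529244 = 0.870756

0.8708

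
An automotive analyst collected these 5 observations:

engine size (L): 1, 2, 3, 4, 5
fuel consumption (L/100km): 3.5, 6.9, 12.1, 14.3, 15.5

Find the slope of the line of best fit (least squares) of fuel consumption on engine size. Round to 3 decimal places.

3.140

n = 5, Σx = 15, Σy = 52.3, Σxy = 188.3, Σx² = 55
Sxx = Σx² − (Σx)²/n = 55 − 45 = 10
Sxy = Σxy − (Σx)(Σy)/n = 188.3 − 156.9 = 31.4
b = Sxy/Sxx = 31.4/10 = 3.14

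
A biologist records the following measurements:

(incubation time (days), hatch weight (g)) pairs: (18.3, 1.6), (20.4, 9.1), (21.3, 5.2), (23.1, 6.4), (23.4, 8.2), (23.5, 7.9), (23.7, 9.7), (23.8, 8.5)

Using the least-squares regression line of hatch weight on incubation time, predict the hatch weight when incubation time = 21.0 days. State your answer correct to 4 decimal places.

n = 8, Σx = 177.5, Σy = 56.6, Σxy = 1283.24, Σx² = 3966.29
Sxx = Σx² − (Σx)²/n = 3966.29 − 3938.28125 = 28.00875
Sxy = Σxy − (Σx)(Σy)/n = 1283.24 − 1255.8125 = 27.4275
b = Sxy/Sxx = 27.4275/28.00875 = 0.979248
a = ȳ − b·x̄ = 7.075 − 0.979248·22.1875 = -14.652055
ŷ(21.0) = a + b·21.0 = -14.652055 + 0.979248·21 = 5.912144

5.9121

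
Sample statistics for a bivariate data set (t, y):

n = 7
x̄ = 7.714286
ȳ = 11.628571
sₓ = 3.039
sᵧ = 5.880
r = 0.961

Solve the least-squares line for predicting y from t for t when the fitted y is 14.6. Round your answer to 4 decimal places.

b = r · sᵧ/sₓ = 0.961 · 5.88/3.039 = 1.859388
a = ȳ − b·x̄ = 11.628571 − 1.859388·7.714286 = -2.715279
Set a + b·x = 14.6: x = (14.6 − (-2.715279)) / 1.859388 = 9.312354

9.3124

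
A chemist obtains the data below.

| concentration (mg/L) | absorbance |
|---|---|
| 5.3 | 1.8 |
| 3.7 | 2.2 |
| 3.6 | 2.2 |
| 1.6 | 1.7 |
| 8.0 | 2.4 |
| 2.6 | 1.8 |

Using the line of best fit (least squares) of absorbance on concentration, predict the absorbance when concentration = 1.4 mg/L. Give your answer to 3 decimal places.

1.783

n = 6, Σx = 24.8, Σy = 12.1, Σxy = 52.2, Σx² = 128.06
Sxx = Σx² − (Σx)²/n = 128.06 − 102.506667 = 25.553333
Sxy = Σxy − (Σx)(Σy)/n = 52.2 − 50.013333 = 2.186667
b = Sxy/Sxx = 2.186667/25.553333 = 0.085573
a = ȳ − b·x̄ = 2.016667 − 0.085573·4.133333 = 1.662966
ŷ(1.4) = a + b·1.4 = 1.662966 + 0.085573·1.4 = 1.782768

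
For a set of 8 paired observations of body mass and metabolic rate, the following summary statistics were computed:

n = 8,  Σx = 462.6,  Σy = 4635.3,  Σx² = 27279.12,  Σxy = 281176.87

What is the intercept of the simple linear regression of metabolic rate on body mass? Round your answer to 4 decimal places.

-856.2456

Sxx = Σx² − (Σx)²/n = 27279.12 − 26749.845 = 529.275
Sxy = Σxy − (Σx)(Σy)/n = 281176.87 − 268036.2225 = 13140.6475
b = Sxy/Sxx = 13140.6475/529.275 = 24.827637
a = ȳ − b·x̄ = 579.4125 − 24.827637·57.825 = -856.245602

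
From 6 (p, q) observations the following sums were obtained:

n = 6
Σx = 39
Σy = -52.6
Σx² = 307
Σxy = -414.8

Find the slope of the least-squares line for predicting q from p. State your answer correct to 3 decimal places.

-1.363

Sxx = Σx² − (Σx)²/n = 307 − 253.5 = 53.5
Sxy = Σxy − (Σx)(Σy)/n = -414.8 − (-341.9) = -72.9
b = Sxy/Sxx = -72.9/53.5 = -1.362617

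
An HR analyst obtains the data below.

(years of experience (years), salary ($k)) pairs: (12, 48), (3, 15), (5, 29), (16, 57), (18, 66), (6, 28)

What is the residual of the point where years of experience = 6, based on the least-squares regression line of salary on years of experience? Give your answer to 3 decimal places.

-0.046

n = 6, Σx = 60, Σy = 243, Σxy = 3034, Σx² = 794
Sxx = Σx² − (Σx)²/n = 794 − 600 = 194
Sxy = Σxy − (Σx)(Σy)/n = 3034 − 2430 = 604
b = Sxy/Sxx = 604/194 = 3.113402
a = ȳ − b·x̄ = 40.5 − 3.113402·10 = 9.365979
ŷ(6) = 9.365979 + 3.113402·6 = 28.046392
residual = y − ŷ = 28 − 28.046392 = -0.046392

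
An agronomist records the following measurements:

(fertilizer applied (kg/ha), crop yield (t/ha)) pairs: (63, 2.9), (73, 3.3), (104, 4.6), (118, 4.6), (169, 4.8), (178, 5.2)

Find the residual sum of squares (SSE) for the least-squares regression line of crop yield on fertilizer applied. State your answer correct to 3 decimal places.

0.779

n = 6, Σx = 705, Σy = 25.4, Σxy = 3181.6, Σx² = 94283, Σy² = 111.7
Sxx = Σx² − (Σx)²/n = 94283 − 82837.5 = 11445.5
Sxy = Σxy − (Σx)(Σy)/n = 3181.6 − 2984.5 = 197.1
Syy = Σy² − (Σy)²/n = 111.7 − 107.526667 = 4.173333
b = Sxy/Sxx = 197.1/11445.5 = 0.017221
SSE = Syy − b·Sxy = 4.173333 − 0.017221·197.1 = 0.779125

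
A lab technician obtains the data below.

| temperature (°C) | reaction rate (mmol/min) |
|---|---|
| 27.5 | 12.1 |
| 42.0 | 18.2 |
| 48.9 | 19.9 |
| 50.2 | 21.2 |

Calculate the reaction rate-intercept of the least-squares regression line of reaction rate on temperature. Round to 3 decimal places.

1.640

n = 4, Σx = 168.6, Σy = 71.4, Σxy = 3134.5, Σx² = 7431.5
Sxx = Σx² − (Σx)²/n = 7431.5 − 7106.49 = 325.01
Sxy = Σxy − (Σx)(Σy)/n = 3134.5 − 3009.51 = 124.99
b = Sxy/Sxx = 124.99/325.01 = 0.384573
a = ȳ − b·x̄ = 17.85 − 0.384573·42.15 = 1.640257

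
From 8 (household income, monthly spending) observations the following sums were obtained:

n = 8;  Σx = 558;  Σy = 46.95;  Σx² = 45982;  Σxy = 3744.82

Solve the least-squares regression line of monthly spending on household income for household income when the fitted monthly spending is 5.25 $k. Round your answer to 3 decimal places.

60.455

Sxx = Σx² − (Σx)²/n = 45982 − 38920.5 = 7061.5
Sxy = Σxy − (Σx)(Σy)/n = 3744.82 − 3274.7625 = 470.0575
b = Sxy/Sxx = 470.0575/7061.5 = 0.066566
a = ȳ − b·x̄ = 5.86875 − 0.066566·69.75 = 1.225755
Set a + b·x = 5.25: x = (5.25 − 1.225755) / 0.066566 = 60.454748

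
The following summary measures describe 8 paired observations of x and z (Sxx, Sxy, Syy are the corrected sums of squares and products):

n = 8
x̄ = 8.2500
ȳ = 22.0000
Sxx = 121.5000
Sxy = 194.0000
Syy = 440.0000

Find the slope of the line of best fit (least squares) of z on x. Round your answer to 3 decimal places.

b = Sxy/Sxx = 194/121.5 = 1.596708

1.597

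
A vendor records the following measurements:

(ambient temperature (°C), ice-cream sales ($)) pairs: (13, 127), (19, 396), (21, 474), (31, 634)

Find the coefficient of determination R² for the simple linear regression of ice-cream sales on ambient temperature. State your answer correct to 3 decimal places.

0.909

n = 4, Σx = 84, Σy = 1631, Σxy = 38783, Σx² = 1932, Σy² = 799577
Sxx = Σx² − (Σx)²/n = 1932 − 1764 = 168
Sxy = Σxy − (Σx)(Σy)/n = 38783 − 34251 = 4532
Syy = Σy² − (Σy)²/n = 799577 − 665040.25 = 134536.75
R² = Sxy²/(Sxx·Syy) = (4532)²/(168·134536.75) = 0.908719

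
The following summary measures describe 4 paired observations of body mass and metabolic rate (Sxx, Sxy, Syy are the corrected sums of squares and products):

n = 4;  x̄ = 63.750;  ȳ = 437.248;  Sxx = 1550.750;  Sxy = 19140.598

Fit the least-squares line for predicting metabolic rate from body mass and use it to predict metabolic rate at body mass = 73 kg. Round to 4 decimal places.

b = Sxy/Sxx = 19140.598/1550.75 = 12.342801
a = ȳ − b·x̄ = 437.248 − 12.342801·63.75 = -349.605537
ŷ(73) = a + b·73 = -349.605537 + 12.342801·73 = 551.418905

551.4189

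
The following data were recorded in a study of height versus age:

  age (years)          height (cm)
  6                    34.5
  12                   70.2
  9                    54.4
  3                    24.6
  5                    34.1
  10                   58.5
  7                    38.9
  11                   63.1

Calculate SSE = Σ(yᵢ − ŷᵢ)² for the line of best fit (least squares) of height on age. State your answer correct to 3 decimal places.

38.003

n = 8, Σx = 63, Σy = 378.3, Σxy = 3334.7, Σx² = 565, Σy² = 19762.69
Sxx = Σx² − (Σx)²/n = 565 − 496.125 = 68.875
Sxy = Σxy − (Σx)(Σy)/n = 3334.7 − 2979.1125 = 355.5875
Syy = Σy² − (Σy)²/n = 19762.69 − 17888.86125 = 1873.82875
b = Sxy/Sxx = 355.5875/68.875 = 5.162795
SSE = Syy − b·Sxy = 1873.82875 − 5.162795·355.5875 = 38.003412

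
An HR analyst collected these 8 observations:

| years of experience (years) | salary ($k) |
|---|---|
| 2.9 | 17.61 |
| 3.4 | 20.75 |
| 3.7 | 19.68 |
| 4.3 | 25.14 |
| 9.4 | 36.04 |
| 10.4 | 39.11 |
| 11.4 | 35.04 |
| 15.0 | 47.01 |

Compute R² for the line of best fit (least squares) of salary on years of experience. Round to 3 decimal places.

n = 8, Σx = 60.5, Σy = 240.38, Σxy = 2152.663, Σx² = 603.63, Σy² = 8026.212
Sxx = Σx² − (Σx)²/n = 603.63 − 457.53125 = 146.09875
Sxy = Σxy − (Σx)(Σy)/n = 2152.663 − 1817.87375 = 334.78925
Syy = Σy² − (Σy)²/n = 8026.212 − 7222.81805 = 803.39395
R² = Sxy²/(Sxx·Syy) = (334.78925)²/(146.09875·803.39395) = 0.954922

0.955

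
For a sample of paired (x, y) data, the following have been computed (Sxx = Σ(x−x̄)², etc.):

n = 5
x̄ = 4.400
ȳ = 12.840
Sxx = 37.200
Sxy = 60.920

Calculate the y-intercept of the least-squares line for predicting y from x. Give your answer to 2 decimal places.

b = Sxy/Sxx = 60.92/37.2 = 1.637634
a = ȳ − b·x̄ = 12.84 − 1.637634·4.4 = 5.634409

5.63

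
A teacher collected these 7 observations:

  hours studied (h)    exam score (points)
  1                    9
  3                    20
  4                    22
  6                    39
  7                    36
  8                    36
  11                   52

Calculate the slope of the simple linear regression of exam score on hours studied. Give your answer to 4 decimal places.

n = 7, Σx = 40, Σy = 214, Σxy = 1503, Σx² = 296
Sxx = Σx² − (Σx)²/n = 296 − 228.571429 = 67.428571
Sxy = Σxy − (Σx)(Σy)/n = 1503 − 1222.857143 = 280.142857
b = Sxy/Sxx = 280.142857/67.428571 = 4.154661

4.1547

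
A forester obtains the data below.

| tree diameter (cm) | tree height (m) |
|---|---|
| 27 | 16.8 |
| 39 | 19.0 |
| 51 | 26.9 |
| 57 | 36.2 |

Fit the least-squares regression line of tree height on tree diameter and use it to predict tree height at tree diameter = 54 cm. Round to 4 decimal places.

31.2059

n = 4, Σx = 174, Σy = 98.9, Σxy = 4629.9, Σx² = 8100
Sxx = Σx² − (Σx)²/n = 8100 − 7569 = 531
Sxy = Σxy − (Σx)(Σy)/n = 4629.9 − 4302.15 = 327.75
b = Sxy/Sxx = 327.75/531 = 0.617232
a = ȳ − b·x̄ = 24.725 − 0.617232·43.5 = -2.124576
ŷ(54) = a + b·54 = -2.124576 + 0.617232·54 = 31.205932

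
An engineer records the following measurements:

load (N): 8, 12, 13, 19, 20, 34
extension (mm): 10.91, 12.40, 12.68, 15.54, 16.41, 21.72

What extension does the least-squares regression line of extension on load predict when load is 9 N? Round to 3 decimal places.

n = 6, Σx = 106, Σy = 89.66, Σxy = 1762.86, Σx² = 2294
Sxx = Σx² − (Σx)²/n = 2294 − 1872.666667 = 421.333333
Sxy = Σxy − (Σx)(Σy)/n = 1762.86 − 1583.993333 = 178.866667
b = Sxy/Sxx = 178.866667/421.333333 = 0.424525
a = ȳ − b·x̄ = 14.943333 − 0.424525·17.666667 = 7.443386
ŷ(9) = a + b·9 = 7.443386 + 0.424525·9 = 11.264114

11.264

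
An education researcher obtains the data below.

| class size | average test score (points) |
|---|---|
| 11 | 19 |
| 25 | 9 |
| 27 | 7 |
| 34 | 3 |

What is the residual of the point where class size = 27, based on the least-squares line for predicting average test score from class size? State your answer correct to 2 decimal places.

-0.56

n = 4, Σx = 97, Σy = 38, Σxy = 725, Σx² = 2631
Sxx = Σx² − (Σx)²/n = 2631 − 2352.25 = 278.75
Sxy = Σxy − (Σx)(Σy)/n = 725 − 921.5 = -196.5
b = Sxy/Sxx = -196.5/278.75 = -0.704933
a = ȳ − b·x̄ = 9.5 − (-0.704933)·24.25 = 26.594619
ŷ(27) = 26.594619 + (-0.704933)·27 = 7.561435
residual = y − ŷ = 7 − 7.561435 = -0.561435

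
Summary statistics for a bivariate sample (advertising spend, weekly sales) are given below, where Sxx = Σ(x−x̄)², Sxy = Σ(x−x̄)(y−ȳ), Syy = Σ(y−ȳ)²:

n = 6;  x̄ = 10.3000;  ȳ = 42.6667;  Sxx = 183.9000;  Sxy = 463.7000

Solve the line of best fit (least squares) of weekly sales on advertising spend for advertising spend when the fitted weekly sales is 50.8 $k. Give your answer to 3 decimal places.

13.526

b = Sxy/Sxx = 463.7/183.9 = 2.521479
a = ȳ − b·x̄ = 42.6667 − 2.521479·10.3 = 16.695466
Set a + b·x = 50.8: x = (50.8 − 16.695466) / 2.521479 = 13.525607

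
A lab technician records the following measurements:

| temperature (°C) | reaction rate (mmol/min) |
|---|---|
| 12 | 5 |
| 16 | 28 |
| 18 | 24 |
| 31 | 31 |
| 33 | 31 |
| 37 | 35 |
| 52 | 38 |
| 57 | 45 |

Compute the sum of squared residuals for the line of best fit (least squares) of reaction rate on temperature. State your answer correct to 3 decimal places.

253.522

n = 8, Σx = 256, Σy = 237, Σxy = 8760, Σx² = 10096, Σy² = 8001
Sxx = Σx² − (Σx)²/n = 10096 − 8192 = 1904
Sxy = Σxy − (Σx)(Σy)/n = 8760 − 7584 = 1176
Syy = Σy² − (Σy)²/n = 8001 − 7021.125 = 979.875
b = Sxy/Sxx = 1176/1904 = 0.617647
SSE = Syy − b·Sxy = 979.875 − 0.617647·1176 = 253.522059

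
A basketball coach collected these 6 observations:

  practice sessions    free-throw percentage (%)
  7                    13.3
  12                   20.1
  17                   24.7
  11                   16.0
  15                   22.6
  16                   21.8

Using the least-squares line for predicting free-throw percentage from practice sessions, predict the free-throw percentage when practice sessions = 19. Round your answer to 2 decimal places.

n = 6, Σx = 78, Σy = 118.5, Σxy = 1618, Σx² = 1084
Sxx = Σx² − (Σx)²/n = 1084 − 1014 = 70
Sxy = Σxy − (Σx)(Σy)/n = 1618 − 1540.5 = 77.5
b = Sxy/Sxx = 77.5/70 = 1.107143
a = ȳ − b·x̄ = 19.75 − 1.107143·13 = 5.357143
ŷ(19) = a + b·19 = 5.357143 + 1.107143·19 = 26.392857

26.39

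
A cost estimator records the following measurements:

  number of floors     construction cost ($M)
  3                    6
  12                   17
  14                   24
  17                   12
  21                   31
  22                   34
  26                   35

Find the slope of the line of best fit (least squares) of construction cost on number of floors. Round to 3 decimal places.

n = 7, Σx = 115, Σy = 159, Σxy = 3071, Σx² = 2239
Sxx = Σx² − (Σx)²/n = 2239 − 1889.285714 = 349.714286
Sxy = Σxy − (Σx)(Σy)/n = 3071 − 2612.142857 = 458.857143
b = Sxy/Sxx = 458.857143/349.714286 = 1.312092

1.312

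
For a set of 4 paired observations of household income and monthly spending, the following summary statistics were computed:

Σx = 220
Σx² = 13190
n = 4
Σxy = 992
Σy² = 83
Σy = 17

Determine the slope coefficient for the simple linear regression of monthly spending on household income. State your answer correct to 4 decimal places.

Sxx = Σx² − (Σx)²/n = 13190 − 12100 = 1090
Sxy = Σxy − (Σx)(Σy)/n = 992 − 935 = 57
b = Sxy/Sxx = 57/1090 = 0.052294

0.0523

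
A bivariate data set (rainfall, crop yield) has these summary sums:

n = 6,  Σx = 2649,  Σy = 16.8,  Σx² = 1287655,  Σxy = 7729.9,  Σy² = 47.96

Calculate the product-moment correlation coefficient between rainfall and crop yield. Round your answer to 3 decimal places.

0.949

Sxx = Σx² − (Σx)²/n = 1287655 − 1169533.5 = 118121.5
Sxy = Σxy − (Σx)(Σy)/n = 7729.9 − 7417.2 = 312.7
Syy = Σy² − (Σy)²/n = 47.96 − 47.04 = 0.92
r = Sxy/√(Sxx·Syy) = 312.7/√(108671.78) = 312.7/329.654031 = 0.948570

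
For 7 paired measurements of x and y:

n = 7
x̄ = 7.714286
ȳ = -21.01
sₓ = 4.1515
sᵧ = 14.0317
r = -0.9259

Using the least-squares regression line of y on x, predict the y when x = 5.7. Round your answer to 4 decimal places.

b = r · sᵧ/sₓ = -0.9259 · 14.0317/4.1515 = -3.129459
a = ȳ − b·x̄ = -21.01 − (-3.129459)·7.714286 = 3.131545
ŷ(5.7) = a + b·5.7 = 3.131545 + (-3.129459)·5.7 = -14.706374

-14.7064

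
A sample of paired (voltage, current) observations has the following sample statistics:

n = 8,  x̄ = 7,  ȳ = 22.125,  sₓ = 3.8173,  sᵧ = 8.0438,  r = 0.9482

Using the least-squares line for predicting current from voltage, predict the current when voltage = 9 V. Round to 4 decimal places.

26.1211

b = r · sᵧ/sₓ = 0.9482 · 8.0438/3.8173 = 1.998043
a = ȳ − b·x̄ = 22.125 − 1.998043·7 = 8.138696
ŷ(9) = a + b·9 = 8.138696 + 1.998043·9 = 26.121087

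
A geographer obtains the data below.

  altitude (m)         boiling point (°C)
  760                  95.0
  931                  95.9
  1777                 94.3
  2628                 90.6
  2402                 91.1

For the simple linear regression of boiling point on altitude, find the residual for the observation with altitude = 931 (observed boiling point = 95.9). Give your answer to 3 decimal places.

0.468

n = 5, Σx = 8498, Σy = 466.9, Σxy = 785973, Σx² = 17278078
Sxx = Σx² − (Σx)²/n = 17278078 − 14443200.8 = 2834877.2
Sxy = Σxy − (Σx)(Σy)/n = 785973 − 793543.24 = -7570.24
b = Sxy/Sxx = -7570.24/2834877.2 = -0.002670
a = ȳ − b·x̄ = 93.38 − (-0.002670)·1699.6 = 97.918602
ŷ(931) = 97.918602 + (-0.002670)·931 = 95.432465
residual = y − ŷ = 95.9 − 95.432465 = 0.467535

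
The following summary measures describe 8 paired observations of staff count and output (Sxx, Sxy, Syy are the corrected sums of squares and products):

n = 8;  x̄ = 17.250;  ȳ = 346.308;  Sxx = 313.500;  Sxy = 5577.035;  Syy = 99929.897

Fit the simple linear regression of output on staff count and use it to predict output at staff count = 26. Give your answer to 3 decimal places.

b = Sxy/Sxx = 5577.035/313.5 = 17.789585
a = ȳ − b·x̄ = 346.308 − 17.789585·17.25 = 39.437653
ŷ(26) = a + b·26 = 39.437653 + 17.789585·26 = 501.966872

501.967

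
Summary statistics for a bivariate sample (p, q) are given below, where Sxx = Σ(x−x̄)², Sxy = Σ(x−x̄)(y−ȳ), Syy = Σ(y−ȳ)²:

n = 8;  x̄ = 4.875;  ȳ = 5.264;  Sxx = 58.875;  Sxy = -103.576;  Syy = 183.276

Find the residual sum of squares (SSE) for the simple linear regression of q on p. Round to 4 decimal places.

1.0596

b = Sxy/Sxx = -103.576/58.875 = -1.759253
SSE = Syy − b·Sxy = 183.276 − (-1.759253)·(-103.576) = 1.059647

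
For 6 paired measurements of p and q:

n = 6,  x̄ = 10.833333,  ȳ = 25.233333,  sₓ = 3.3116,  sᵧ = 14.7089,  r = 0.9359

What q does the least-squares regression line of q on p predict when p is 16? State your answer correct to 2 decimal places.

b = r · sᵧ/sₓ = 0.9359 · 14.7089/3.3116 = 4.156921
a = ȳ − b·x̄ = 25.233333 − 4.156921·10.833333 = -19.799976
ŷ(16) = a + b·16 = -19.799976 + 4.156921·16 = 46.710759

46.71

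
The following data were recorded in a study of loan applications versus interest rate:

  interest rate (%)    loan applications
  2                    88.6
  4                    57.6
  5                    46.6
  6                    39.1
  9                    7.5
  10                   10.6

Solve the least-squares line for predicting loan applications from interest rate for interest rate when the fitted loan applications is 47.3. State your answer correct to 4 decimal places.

n = 6, Σx = 36, Σy = 250, Σxy = 1048.7, Σx² = 262
Sxx = Σx² − (Σx)²/n = 262 − 216 = 46
Sxy = Σxy − (Σx)(Σy)/n = 1048.7 − 1500 = -451.3
b = Sxy/Sxx = -451.3/46 = -9.810870
a = ȳ − b·x̄ = 41.666667 − (-9.810870)·6 = 100.531884
Set a + b·x = 47.3: x = (47.3 − 100.531884) / (-9.810870) = 5.425807

5.4258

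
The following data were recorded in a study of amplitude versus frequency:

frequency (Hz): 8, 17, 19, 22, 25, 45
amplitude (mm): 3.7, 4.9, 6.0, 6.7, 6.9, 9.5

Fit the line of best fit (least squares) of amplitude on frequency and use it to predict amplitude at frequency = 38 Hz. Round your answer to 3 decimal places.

8.683

n = 6, Σx = 136, Σy = 37.7, Σxy = 974.3, Σx² = 3848
Sxx = Σx² − (Σx)²/n = 3848 − 3082.666667 = 765.333333
Sxy = Σxy − (Σx)(Σy)/n = 974.3 − 854.533333 = 119.766667
b = Sxy/Sxx = 119.766667/765.333333 = 0.156490
a = ȳ − b·x̄ = 6.283333 − 0.156490·22.666667 = 2.736237
ŷ(38) = a + b·38 = 2.736237 + 0.156490·38 = 8.682840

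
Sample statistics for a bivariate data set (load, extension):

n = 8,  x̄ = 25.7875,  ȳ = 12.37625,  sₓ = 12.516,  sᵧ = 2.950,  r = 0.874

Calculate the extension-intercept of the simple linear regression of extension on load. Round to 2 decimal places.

b = r · sᵧ/sₓ = 0.874 · 2.95/12.516 = 0.206000
a = ȳ − b·x̄ = 12.37625 − 0.206000·25.7875 = 7.064017

7.06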